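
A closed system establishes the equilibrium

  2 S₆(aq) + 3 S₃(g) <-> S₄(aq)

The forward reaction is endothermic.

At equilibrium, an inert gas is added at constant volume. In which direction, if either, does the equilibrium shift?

no shift

At constant volume, adding an inert gas leaves every reacting species' partial pressure unchanged, so Q is unchanged — no shift from this change.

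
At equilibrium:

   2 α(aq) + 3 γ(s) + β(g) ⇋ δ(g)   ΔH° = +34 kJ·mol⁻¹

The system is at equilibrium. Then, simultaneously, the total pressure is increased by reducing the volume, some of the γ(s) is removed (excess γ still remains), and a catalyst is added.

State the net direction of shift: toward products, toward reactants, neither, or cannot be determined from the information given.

no shift

Gas moles: reactants 1, products 1. Δn_gas = 0, so a volume change leaves Q equal to K — no shift from this change.
γ is a pure solid; its activity is 1 regardless of amount, so Q is unaffected — no shift from this change.
A catalyst speeds both forward and reverse rates equally; it changes neither Q nor K — no shift from this change.
None of the changes alters Q relative to K, so there is no net shift.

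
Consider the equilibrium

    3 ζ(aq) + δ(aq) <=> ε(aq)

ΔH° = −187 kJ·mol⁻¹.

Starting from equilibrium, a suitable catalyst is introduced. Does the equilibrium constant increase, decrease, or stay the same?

unchanged

The equilibrium constant depends only on temperature. This perturbation changes neither the position of equilibrium nor K.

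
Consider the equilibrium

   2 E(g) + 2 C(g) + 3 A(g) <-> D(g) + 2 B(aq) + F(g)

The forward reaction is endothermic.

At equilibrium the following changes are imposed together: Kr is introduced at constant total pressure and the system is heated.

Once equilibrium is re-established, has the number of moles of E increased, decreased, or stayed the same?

Adding inert gas at constant total pressure expands the volume and lowers every reacting partial pressure. With Δn_gas = 2 − 7 = -5, Q moves away from K toward the side with fewer gas moles, so the system shifts toward the side with more gas moles — to the left.
The forward reaction is endothermic. Raising T favours the endothermic direction — shift to the right.
The two effects oppose each other, so the net shift — and hence the change in E — cannot be determined from the given information.

cannot be determined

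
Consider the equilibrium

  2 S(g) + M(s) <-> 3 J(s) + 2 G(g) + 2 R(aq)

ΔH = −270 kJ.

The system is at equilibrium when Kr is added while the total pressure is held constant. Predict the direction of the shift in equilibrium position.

no shift

Adding inert gas at constant total pressure expands the volume, scaling every reacting partial pressure by the same factor. Δn_gas = 2 − 2 = 0, so Q is unchanged — no shift.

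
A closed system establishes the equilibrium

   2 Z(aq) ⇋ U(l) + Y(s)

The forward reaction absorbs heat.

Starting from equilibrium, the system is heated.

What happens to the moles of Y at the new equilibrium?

The forward reaction is endothermic. Raising T favours the endothermic direction — shift to the right.
The net shift is to the right. Y is a product, so its amount increases.

increases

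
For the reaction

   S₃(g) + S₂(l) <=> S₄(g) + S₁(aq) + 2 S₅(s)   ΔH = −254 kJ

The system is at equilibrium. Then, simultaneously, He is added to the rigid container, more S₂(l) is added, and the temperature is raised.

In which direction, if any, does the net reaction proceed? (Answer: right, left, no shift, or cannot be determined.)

At constant volume, adding an inert gas leaves every reacting species' partial pressure unchanged, so Q is unchanged — no shift from this change.
S₂ is a pure liquid; its activity is 1 regardless of amount, so Q is unaffected — no shift from this change.
The forward reaction is exothermic. Raising T favours the endothermic direction — shift to the left.
Only the nonzero effect(s) matter; the net shift is to the left.

left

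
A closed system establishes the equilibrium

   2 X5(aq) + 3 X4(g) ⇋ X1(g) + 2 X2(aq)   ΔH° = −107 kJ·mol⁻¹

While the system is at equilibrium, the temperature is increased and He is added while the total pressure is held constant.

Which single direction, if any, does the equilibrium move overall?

The forward reaction is exothermic. Raising T favours the endothermic direction — shift to the left.
Adding inert gas at constant total pressure expands the volume and lowers every reacting partial pressure. With Δn_gas = 1 − 3 = -2, Q moves away from K toward the side with fewer gas moles, so the system shifts toward the side with more gas moles — to the left.
All effects act in the same direction — net shift to the left.

left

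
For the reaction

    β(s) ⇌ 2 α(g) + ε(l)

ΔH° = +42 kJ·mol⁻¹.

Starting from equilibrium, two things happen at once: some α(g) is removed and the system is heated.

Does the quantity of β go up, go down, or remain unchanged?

decreases

Removing α (g), a product, drives the reaction to the right.
The forward reaction is endothermic. Raising T favours the endothermic direction — shift to the right.
The net shift is to the right. β is a reactant, so its amount decreases.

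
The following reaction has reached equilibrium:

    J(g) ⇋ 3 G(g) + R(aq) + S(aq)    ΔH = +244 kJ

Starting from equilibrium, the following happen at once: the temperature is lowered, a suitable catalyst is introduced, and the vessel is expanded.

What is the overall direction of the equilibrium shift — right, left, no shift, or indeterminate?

cannot be determined

The forward reaction is endothermic. Lowering T favours the exothermic direction — shift to the left.
A catalyst speeds both forward and reverse rates equally; it changes neither Q nor K — no shift from this change.
Gas moles: reactants 1, products 3 (Δn_gas = +2). Expansion shifts the system toward the side with more moles of gas — to the right.
The individual effects push in opposite directions; without quantitative information the net direction cannot be determined.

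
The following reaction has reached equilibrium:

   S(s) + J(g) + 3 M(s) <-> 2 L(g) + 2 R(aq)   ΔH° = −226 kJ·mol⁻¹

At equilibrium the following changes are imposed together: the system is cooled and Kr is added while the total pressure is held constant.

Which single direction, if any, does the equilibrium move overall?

right

The forward reaction is exothermic. Lowering T favours the exothermic direction — shift to the right.
Adding inert gas at constant total pressure expands the volume and lowers every reacting partial pressure. With Δn_gas = 2 − 1 = +1, Q moves away from K toward the side with fewer gas moles, so the system shifts toward the side with more gas moles — to the right.
All effects act in the same direction — net shift to the right.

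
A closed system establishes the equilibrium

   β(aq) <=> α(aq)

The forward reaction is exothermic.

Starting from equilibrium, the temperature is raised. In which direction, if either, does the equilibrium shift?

left

The forward reaction is exothermic. Raising T favours the endothermic direction — shift to the left.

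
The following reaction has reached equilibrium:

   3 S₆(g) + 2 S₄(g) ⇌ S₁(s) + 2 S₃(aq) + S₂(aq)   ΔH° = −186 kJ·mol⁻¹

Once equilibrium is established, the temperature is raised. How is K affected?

K depends on temperature via the van 't Hoff relation. The forward reaction is exothermic, so raising T decreases K.

decreases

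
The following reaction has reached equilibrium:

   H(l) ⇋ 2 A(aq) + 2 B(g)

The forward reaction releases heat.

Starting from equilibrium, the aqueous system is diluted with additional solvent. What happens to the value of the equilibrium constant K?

unchanged

The equilibrium constant depends only on temperature. This perturbation may move the position of equilibrium, but since T is unchanged, K itself is unchanged.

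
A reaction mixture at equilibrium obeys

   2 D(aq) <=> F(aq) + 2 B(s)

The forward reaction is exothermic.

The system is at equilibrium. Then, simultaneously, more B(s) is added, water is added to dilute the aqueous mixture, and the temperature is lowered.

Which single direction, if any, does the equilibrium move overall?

cannot be determined

B is a pure solid; its activity is 1 regardless of amount, so Q is unaffected — no shift from this change.
Dilution lowers every aqueous concentration by the same factor. Δn_aq = 1 − 2 = -1, so the system shifts toward the side with more dissolved moles — to the left.
The forward reaction is exothermic. Lowering T favours the exothermic direction — shift to the right.
The individual effects push in opposite directions; without quantitative information the net direction cannot be determined.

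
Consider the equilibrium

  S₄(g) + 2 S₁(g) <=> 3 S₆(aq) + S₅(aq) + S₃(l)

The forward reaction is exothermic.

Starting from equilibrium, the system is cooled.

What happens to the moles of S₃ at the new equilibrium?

increases

The forward reaction is exothermic. Lowering T favours the exothermic direction — shift to the right.
The net shift is to the right. S₃ is a product, so its amount increases.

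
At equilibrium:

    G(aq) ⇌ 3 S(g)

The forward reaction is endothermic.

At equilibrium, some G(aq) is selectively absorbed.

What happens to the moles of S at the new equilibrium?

Removing G (aq), a reactant, drives the reaction to the left.
The net shift is to the left. S is a product, so its amount decreases.

decreases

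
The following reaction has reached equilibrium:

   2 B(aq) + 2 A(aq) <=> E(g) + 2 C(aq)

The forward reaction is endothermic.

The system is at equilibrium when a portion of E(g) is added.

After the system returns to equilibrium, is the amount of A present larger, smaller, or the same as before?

Adding E (g), a product, drives the reaction to the left.
The net shift is to the left. A is a reactant, so its amount increases.

increases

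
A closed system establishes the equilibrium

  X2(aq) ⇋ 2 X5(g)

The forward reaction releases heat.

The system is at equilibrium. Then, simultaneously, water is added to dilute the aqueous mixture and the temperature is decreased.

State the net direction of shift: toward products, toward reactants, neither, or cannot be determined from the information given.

Dilution lowers every aqueous concentration by the same factor. Δn_aq = 0 − 1 = -1, so the system shifts toward the side with more dissolved moles — to the left.
The forward reaction is exothermic. Lowering T favours the exothermic direction — shift to the right.
The individual effects push in opposite directions; without quantitative information the net direction cannot be determined.

cannot be determined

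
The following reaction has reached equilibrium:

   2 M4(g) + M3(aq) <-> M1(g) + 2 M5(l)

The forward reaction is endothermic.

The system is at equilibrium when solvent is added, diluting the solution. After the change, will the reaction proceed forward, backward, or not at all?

left

Dilution lowers every aqueous concentration by the same factor. Δn_aq = 0 − 1 = -1, so the system shifts toward the side with more dissolved moles — to the left.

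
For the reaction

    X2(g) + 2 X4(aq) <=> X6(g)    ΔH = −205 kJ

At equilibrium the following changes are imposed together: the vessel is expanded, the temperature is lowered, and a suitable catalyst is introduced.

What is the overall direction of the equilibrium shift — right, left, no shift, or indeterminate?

Gas moles: reactants 1, products 1. Δn_gas = 0, so a volume change leaves Q equal to K — no shift from this change.
The forward reaction is exothermic. Lowering T favours the exothermic direction — shift to the right.
A catalyst speeds both forward and reverse rates equally; it changes neither Q nor K — no shift from this change.
Only the nonzero effect(s) matter; the net shift is to the right.

right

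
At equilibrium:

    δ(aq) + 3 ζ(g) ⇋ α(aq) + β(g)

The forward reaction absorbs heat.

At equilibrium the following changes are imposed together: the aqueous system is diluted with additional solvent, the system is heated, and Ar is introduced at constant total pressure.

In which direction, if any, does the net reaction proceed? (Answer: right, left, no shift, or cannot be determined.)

cannot be determined

Dilution scales every aqueous concentration by the same factor. Δn_aq = 1 − 1 = 0, so Q is unchanged — no shift.
The forward reaction is endothermic. Raising T favours the endothermic direction — shift to the right.
Adding inert gas at constant total pressure expands the volume and lowers every reacting partial pressure. With Δn_gas = 1 − 3 = -2, Q moves away from K toward the side with fewer gas moles, so the system shifts toward the side with more gas moles — to the left.
The individual effects push in opposite directions; without quantitative information the net direction cannot be determined.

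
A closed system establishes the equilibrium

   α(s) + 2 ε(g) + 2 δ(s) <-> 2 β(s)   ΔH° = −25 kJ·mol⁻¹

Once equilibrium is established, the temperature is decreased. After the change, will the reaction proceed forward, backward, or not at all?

right

The forward reaction is exothermic. Lowering T favours the exothermic direction — shift to the right.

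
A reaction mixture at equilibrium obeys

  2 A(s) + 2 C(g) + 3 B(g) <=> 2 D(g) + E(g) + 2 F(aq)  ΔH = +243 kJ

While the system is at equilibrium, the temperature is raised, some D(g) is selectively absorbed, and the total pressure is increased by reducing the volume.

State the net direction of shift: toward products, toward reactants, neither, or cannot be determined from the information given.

The forward reaction is endothermic. Raising T favours the endothermic direction — shift to the right.
Removing D (g), a product, drives the reaction to the right.
Gas moles: reactants 5, products 3 (Δn_gas = -2). Compression shifts the system toward the side with fewer moles of gas — to the right.
All effects act in the same direction — net shift to the right.

right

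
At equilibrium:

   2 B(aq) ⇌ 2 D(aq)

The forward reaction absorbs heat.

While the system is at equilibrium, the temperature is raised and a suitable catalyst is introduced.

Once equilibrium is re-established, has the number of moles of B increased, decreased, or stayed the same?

The forward reaction is endothermic. Raising T favours the endothermic direction — shift to the right.
A catalyst speeds both forward and reverse rates equally; it changes neither Q nor K — no shift from this change.
The net shift is to the right. B is a reactant, so its amount decreases.

decreases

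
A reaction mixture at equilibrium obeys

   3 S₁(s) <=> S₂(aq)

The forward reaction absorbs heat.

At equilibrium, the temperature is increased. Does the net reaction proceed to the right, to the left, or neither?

The forward reaction is endothermic. Raising T favours the endothermic direction — shift to the right.

right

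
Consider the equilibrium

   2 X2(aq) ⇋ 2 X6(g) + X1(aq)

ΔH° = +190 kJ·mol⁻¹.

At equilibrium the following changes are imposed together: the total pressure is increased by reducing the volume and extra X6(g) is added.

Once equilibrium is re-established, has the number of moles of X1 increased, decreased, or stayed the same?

decreases

Gas moles: reactants 0, products 2 (Δn_gas = +2). Compression shifts the system toward the side with fewer moles of gas — to the left.
Adding X6 (g), a product, drives the reaction to the left.
The net shift is to the left. X1 is a product, so its amount decreases.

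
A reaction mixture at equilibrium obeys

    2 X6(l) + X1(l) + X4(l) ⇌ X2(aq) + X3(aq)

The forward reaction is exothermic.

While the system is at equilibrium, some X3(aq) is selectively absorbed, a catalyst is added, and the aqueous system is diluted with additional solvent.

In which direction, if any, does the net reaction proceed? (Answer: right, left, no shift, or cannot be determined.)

Removing X3 (aq), a product, drives the reaction to the right.
A catalyst speeds both forward and reverse rates equally; it changes neither Q nor K — no shift from this change.
Dilution lowers every aqueous concentration by the same factor. Δn_aq = 2 − 0 = +2, so the system shifts toward the side with more dissolved moles — to the right.
Only the nonzero effect(s) matter; the net shift is to the right.

right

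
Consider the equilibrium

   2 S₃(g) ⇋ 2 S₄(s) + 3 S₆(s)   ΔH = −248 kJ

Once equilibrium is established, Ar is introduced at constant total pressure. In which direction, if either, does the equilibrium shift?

left

Adding inert gas at constant total pressure expands the volume and lowers every reacting partial pressure. With Δn_gas = 0 − 2 = -2, Q moves away from K toward the side with fewer gas moles, so the system shifts toward the side with more gas moles — to the left.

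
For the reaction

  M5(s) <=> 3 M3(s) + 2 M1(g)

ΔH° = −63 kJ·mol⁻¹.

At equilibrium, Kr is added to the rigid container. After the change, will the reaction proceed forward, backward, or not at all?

At constant volume, adding an inert gas leaves every reacting species' partial pressure unchanged, so Q is unchanged — no shift from this change.

no shift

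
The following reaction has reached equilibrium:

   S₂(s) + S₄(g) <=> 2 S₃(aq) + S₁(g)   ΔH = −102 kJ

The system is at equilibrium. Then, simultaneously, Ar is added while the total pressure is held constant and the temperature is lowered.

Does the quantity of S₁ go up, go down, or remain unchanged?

Adding inert gas at constant total pressure expands the volume, scaling every reacting partial pressure by the same factor. Δn_gas = 1 − 1 = 0, so Q is unchanged — no shift.
The forward reaction is exothermic. Lowering T favours the exothermic direction — shift to the right.
The net shift is to the right. S₁ is a product, so its amount increases.

increases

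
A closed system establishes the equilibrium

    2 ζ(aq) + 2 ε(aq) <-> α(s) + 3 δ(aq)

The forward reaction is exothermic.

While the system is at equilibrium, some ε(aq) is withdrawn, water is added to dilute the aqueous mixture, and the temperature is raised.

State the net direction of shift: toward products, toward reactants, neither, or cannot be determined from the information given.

left

Removing ε (aq), a reactant, drives the reaction to the left.
Dilution lowers every aqueous concentration by the same factor. Δn_aq = 3 − 4 = -1, so the system shifts toward the side with more dissolved moles — to the left.
The forward reaction is exothermic. Raising T favours the endothermic direction — shift to the left.
All effects act in the same direction — net shift to the left.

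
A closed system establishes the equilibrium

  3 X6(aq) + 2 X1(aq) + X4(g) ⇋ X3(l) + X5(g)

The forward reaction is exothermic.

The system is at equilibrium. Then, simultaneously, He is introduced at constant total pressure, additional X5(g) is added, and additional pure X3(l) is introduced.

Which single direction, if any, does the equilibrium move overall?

left

Adding inert gas at constant total pressure expands the volume, scaling every reacting partial pressure by the same factor. Δn_gas = 1 − 1 = 0, so Q is unchanged — no shift.
Adding X5 (g), a product, drives the reaction to the left.
X3 is a pure liquid; its activity is 1 regardless of amount, so Q is unaffected — no shift from this change.
Only the nonzero effect(s) matter; the net shift is to the left.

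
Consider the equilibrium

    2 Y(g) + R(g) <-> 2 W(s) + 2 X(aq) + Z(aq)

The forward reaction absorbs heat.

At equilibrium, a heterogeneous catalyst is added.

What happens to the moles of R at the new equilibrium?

unchanged

A catalyst speeds both forward and reverse rates equally; it changes neither Q nor K — no shift from this change.
No net shift occurs, so the amount of R is unchanged.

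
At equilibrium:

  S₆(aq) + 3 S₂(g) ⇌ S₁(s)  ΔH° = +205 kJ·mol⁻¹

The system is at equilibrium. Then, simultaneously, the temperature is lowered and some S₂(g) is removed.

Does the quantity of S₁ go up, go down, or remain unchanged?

decreases

The forward reaction is endothermic. Lowering T favours the exothermic direction — shift to the left.
Removing S₂ (g), a reactant, drives the reaction to the left.
The net shift is to the left. S₁ is a product, so its amount decreases.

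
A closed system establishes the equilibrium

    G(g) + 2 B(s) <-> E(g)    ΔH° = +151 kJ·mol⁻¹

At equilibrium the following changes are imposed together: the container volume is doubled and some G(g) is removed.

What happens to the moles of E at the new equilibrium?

decreases

Gas moles: reactants 1, products 1. Δn_gas = 0, so a volume change leaves Q equal to K — no shift from this change.
Removing G (g), a reactant, drives the reaction to the left.
The net shift is to the left. E is a product, so its amount decreases.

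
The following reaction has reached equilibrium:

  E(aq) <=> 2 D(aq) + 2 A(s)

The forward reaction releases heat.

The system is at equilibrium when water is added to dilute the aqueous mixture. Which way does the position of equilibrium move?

right

Dilution lowers every aqueous concentration by the same factor. Δn_aq = 2 − 1 = +1, so the system shifts toward the side with more dissolved moles — to the right.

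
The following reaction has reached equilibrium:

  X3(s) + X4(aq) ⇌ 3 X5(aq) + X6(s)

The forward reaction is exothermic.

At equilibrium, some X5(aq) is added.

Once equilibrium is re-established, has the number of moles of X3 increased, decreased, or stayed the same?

Adding X5 (aq), a product, drives the reaction to the left.
The net shift is to the left. X3 is a reactant, so its amount increases.

increases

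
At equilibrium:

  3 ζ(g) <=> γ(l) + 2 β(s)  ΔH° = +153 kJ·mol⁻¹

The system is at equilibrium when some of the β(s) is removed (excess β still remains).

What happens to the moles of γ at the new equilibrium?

β is a pure solid; its activity is 1 regardless of amount, so Q is unaffected — no shift from this change.
No net shift occurs, so the amount of γ is unchanged.

unchanged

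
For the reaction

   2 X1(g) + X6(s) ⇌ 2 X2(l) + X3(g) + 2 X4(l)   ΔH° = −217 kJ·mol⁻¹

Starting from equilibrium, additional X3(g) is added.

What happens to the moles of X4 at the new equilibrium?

decreases

Adding X3 (g), a product, drives the reaction to the left.
The net shift is to the left. X4 is a product, so its amount decreases.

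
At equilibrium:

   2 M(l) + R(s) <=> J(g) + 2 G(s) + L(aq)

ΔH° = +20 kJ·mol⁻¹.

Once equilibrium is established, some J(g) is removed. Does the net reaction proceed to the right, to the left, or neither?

right

Removing J (g), a product, drives the reaction to the right.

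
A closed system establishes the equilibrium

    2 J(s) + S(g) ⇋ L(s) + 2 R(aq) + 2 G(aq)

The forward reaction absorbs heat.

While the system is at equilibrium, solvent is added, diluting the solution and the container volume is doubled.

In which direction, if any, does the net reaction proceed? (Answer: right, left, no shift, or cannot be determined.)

cannot be determined

Dilution lowers every aqueous concentration by the same factor. Δn_aq = 4 − 0 = +4, so the system shifts toward the side with more dissolved moles — to the right.
Gas moles: reactants 1, products 0 (Δn_gas = -1). Expansion shifts the system toward the side with more moles of gas — to the left.
The individual effects push in opposite directions; without quantitative information the net direction cannot be determined.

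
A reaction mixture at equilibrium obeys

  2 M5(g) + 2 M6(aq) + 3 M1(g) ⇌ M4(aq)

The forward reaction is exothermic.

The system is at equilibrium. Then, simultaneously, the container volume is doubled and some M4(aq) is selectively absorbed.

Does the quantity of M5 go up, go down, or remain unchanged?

cannot be determined

Gas moles: reactants 5, products 0 (Δn_gas = -5). Expansion shifts the system toward the side with more moles of gas — to the left.
Removing M4 (aq), a product, drives the reaction to the right.
The two effects oppose each other, so the net shift — and hence the change in M5 — cannot be determined from the given information.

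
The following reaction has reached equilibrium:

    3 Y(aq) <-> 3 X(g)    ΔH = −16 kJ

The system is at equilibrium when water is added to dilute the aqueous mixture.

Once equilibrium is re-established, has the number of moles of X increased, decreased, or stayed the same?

decreases

Dilution lowers every aqueous concentration by the same factor. Δn_aq = 0 − 3 = -3, so the system shifts toward the side with more dissolved moles — to the left.
The net shift is to the left. X is a product, so its amount decreases.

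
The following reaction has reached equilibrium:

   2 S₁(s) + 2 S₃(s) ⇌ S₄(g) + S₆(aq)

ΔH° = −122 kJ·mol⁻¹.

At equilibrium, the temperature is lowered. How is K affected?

K depends on temperature via the van 't Hoff relation. The forward reaction is exothermic, so lowering T increases K.

increases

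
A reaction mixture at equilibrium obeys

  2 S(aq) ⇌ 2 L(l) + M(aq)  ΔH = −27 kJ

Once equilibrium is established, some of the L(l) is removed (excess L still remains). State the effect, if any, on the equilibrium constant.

unchanged

The equilibrium constant depends only on temperature. This perturbation changes neither the position of equilibrium nor K.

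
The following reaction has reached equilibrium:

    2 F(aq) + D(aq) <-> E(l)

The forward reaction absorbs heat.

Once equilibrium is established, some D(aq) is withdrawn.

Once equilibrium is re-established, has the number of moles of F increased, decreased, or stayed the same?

Removing D (aq), a reactant, drives the reaction to the left.
The net shift is to the left. F is a reactant, so its amount increases.

increases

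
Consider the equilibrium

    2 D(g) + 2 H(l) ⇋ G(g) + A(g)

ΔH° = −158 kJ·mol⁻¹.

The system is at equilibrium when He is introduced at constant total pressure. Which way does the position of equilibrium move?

no shift

Adding inert gas at constant total pressure expands the volume, scaling every reacting partial pressure by the same factor. Δn_gas = 2 − 2 = 0, so Q is unchanged — no shift.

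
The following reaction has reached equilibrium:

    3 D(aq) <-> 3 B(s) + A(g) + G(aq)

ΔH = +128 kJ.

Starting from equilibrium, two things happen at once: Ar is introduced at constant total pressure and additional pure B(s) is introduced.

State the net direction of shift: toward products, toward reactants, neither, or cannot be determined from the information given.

right

Adding inert gas at constant total pressure expands the volume and lowers every reacting partial pressure. With Δn_gas = 1 − 0 = +1, Q moves away from K toward the side with fewer gas moles, so the system shifts toward the side with more gas moles — to the right.
B is a pure solid; its activity is 1 regardless of amount, so Q is unaffected — no shift from this change.
Only the nonzero effect(s) matter; the net shift is to the right.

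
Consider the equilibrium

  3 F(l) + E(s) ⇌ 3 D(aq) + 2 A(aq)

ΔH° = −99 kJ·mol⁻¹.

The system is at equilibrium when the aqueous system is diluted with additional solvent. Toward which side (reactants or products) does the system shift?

right

Dilution lowers every aqueous concentration by the same factor. Δn_aq = 5 − 0 = +5, so the system shifts toward the side with more dissolved moles — to the right.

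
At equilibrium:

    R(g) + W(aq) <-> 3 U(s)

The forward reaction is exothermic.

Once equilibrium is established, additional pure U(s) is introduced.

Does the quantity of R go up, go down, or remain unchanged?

unchanged

U is a pure solid; its activity is 1 regardless of amount, so Q is unaffected — no shift from this change.
No net shift occurs, so the amount of R is unchanged.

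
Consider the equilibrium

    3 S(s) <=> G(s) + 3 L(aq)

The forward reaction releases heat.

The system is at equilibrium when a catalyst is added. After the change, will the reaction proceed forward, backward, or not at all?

A catalyst speeds both forward and reverse rates equally; it changes neither Q nor K — no shift from this change.

no shift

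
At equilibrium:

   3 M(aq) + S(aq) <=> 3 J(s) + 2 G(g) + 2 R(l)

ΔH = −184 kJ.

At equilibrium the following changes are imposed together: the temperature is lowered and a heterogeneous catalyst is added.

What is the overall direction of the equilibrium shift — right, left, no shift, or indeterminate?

right

The forward reaction is exothermic. Lowering T favours the exothermic direction — shift to the right.
A catalyst speeds both forward and reverse rates equally; it changes neither Q nor K — no shift from this change.
Only the nonzero effect(s) matter; the net shift is to the right.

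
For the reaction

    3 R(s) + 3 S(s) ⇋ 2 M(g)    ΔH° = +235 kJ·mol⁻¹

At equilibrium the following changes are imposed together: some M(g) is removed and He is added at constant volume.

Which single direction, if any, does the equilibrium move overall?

Removing M (g), a product, drives the reaction to the right.
At constant volume, adding an inert gas leaves every reacting species' partial pressure unchanged, so Q is unchanged — no shift from this change.
Only the nonzero effect(s) matter; the net shift is to the right.

right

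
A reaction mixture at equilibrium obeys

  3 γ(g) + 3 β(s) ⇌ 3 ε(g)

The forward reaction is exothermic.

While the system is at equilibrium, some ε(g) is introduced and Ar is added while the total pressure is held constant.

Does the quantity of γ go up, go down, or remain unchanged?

increases

Adding ε (g), a product, drives the reaction to the left.
Adding inert gas at constant total pressure expands the volume, scaling every reacting partial pressure by the same factor. Δn_gas = 3 − 3 = 0, so Q is unchanged — no shift.
The net shift is to the left. γ is a reactant, so its amount increases.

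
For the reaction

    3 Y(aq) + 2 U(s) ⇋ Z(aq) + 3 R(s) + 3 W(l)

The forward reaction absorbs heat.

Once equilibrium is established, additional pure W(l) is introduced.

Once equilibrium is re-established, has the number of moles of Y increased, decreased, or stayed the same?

W is a pure liquid; its activity is 1 regardless of amount, so Q is unaffected — no shift from this change.
No net shift occurs, so the amount of Y is unchanged.

unchanged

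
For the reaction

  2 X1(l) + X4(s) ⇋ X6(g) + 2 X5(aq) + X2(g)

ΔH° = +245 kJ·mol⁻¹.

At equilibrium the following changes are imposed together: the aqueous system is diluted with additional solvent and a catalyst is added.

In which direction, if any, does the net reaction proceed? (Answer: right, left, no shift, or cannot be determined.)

Dilution lowers every aqueous concentration by the same factor. Δn_aq = 2 − 0 = +2, so the system shifts toward the side with more dissolved moles — to the right.
A catalyst speeds both forward and reverse rates equally; it changes neither Q nor K — no shift from this change.
Only the nonzero effect(s) matter; the net shift is to the right.

right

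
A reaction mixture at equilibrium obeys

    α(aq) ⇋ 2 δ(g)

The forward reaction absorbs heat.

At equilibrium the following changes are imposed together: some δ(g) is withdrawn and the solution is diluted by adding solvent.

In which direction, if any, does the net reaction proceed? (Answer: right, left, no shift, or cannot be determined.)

Removing δ (g), a product, drives the reaction to the right.
Dilution lowers every aqueous concentration by the same factor. Δn_aq = 0 − 1 = -1, so the system shifts toward the side with more dissolved moles — to the left.
The individual effects push in opposite directions; without quantitative information the net direction cannot be determined.

cannot be determined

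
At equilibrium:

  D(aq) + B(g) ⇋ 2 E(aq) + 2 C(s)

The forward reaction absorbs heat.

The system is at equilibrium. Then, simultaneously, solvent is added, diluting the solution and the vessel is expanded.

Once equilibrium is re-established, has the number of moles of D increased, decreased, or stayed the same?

cannot be determined

Dilution lowers every aqueous concentration by the same factor. Δn_aq = 2 − 1 = +1, so the system shifts toward the side with more dissolved moles — to the right.
Gas moles: reactants 1, products 0 (Δn_gas = -1). Expansion shifts the system toward the side with more moles of gas — to the left.
The two effects oppose each other, so the net shift — and hence the change in D — cannot be determined from the given information.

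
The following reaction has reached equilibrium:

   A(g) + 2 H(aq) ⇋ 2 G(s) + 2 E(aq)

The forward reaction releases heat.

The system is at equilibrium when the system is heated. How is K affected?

K depends on temperature via the van 't Hoff relation. The forward reaction is exothermic, so raising T decreases K.

decreases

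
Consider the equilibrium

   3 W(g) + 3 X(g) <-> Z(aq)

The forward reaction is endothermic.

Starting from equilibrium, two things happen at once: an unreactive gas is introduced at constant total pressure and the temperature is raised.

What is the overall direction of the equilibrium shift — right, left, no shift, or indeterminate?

Adding inert gas at constant total pressure expands the volume and lowers every reacting partial pressure. With Δn_gas = 0 − 6 = -6, Q moves away from K toward the side with fewer gas moles, so the system shifts toward the side with more gas moles — to the left.
The forward reaction is endothermic. Raising T favours the endothermic direction — shift to the right.
The individual effects push in opposite directions; without quantitative information the net direction cannot be determined.

cannot be determined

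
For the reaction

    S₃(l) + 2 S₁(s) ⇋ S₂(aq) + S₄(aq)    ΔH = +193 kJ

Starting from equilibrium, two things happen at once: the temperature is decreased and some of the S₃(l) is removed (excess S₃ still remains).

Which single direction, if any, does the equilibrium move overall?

left

The forward reaction is endothermic. Lowering T favours the exothermic direction — shift to the left.
S₃ is a pure liquid; its activity is 1 regardless of amount, so Q is unaffected — no shift from this change.
Only the nonzero effect(s) matter; the net shift is to the left.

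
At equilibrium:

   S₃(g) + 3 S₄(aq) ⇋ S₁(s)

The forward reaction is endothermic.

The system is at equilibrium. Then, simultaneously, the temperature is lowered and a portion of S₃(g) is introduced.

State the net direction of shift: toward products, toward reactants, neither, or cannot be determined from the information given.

The forward reaction is endothermic. Lowering T favours the exothermic direction — shift to the left.
Adding S₃ (g), a reactant, drives the reaction to the right.
The individual effects push in opposite directions; without quantitative information the net direction cannot be determined.

cannot be determined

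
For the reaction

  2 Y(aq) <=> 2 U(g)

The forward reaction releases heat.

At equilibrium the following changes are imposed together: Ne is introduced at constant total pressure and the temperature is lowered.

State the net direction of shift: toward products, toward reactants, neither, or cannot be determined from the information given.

right

Adding inert gas at constant total pressure expands the volume and lowers every reacting partial pressure. With Δn_gas = 2 − 0 = +2, Q moves away from K toward the side with fewer gas moles, so the system shifts toward the side with more gas moles — to the right.
The forward reaction is exothermic. Lowering T favours the exothermic direction — shift to the right.
All effects act in the same direction — net shift to the right.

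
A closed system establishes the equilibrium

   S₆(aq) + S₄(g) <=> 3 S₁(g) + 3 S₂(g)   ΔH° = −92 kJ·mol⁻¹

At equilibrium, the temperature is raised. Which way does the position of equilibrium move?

The forward reaction is exothermic. Raising T favours the endothermic direction — shift to the left.

left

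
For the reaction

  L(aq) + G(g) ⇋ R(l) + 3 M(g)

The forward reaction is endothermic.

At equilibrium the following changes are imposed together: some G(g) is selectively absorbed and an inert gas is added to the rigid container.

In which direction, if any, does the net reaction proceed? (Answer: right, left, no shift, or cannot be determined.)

Removing G (g), a reactant, drives the reaction to the left.
At constant volume, adding an inert gas leaves every reacting species' partial pressure unchanged, so Q is unchanged — no shift from this change.
Only the nonzero effect(s) matter; the net shift is to the left.

left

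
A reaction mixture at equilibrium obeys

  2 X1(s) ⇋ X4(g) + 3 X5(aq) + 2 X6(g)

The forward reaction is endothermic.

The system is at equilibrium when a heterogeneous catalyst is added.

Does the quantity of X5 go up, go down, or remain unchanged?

unchanged

A catalyst speeds both forward and reverse rates equally; it changes neither Q nor K — no shift from this change.
No net shift occurs, so the amount of X5 is unchanged.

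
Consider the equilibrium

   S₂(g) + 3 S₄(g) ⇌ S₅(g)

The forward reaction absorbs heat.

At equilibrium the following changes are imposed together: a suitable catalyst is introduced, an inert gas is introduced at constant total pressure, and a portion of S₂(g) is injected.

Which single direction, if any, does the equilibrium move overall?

cannot be determined

A catalyst speeds both forward and reverse rates equally; it changes neither Q nor K — no shift from this change.
Adding inert gas at constant total pressure expands the volume and lowers every reacting partial pressure. With Δn_gas = 1 − 4 = -3, Q moves away from K toward the side with fewer gas moles, so the system shifts toward the side with more gas moles — to the left.
Adding S₂ (g), a reactant, drives the reaction to the right.
The individual effects push in opposite directions; without quantitative information the net direction cannot be determined.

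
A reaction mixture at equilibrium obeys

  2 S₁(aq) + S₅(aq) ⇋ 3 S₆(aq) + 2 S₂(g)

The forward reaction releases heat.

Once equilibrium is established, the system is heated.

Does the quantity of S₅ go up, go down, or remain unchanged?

The forward reaction is exothermic. Raising T favours the endothermic direction — shift to the left.
The net shift is to the left. S₅ is a reactant, so its amount increases.

increases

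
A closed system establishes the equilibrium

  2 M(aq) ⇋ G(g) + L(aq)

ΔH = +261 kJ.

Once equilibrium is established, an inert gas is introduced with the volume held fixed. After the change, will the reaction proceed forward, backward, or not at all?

At constant volume, adding an inert gas leaves every reacting species' partial pressure unchanged, so Q is unchanged — no shift from this change.

no shift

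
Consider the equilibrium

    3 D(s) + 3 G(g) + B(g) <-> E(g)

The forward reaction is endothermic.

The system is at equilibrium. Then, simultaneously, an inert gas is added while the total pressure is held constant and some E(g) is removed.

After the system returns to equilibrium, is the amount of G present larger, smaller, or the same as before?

cannot be determined

Adding inert gas at constant total pressure expands the volume and lowers every reacting partial pressure. With Δn_gas = 1 − 4 = -3, Q moves away from K toward the side with fewer gas moles, so the system shifts toward the side with more gas moles — to the left.
Removing E (g), a product, drives the reaction to the right.
The two effects oppose each other, so the net shift — and hence the change in G — cannot be determined from the given information.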